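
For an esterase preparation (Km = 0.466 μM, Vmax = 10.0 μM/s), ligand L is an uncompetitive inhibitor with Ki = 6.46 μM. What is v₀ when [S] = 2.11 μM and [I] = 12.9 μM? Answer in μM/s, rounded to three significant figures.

3.11 μM/s

α = 1 + [I]/Ki = 1 + 12.9/6.46 = 2.997.
For an uncompetitive inhibitor, both parameters are divided by α, giving Vmax/α and Km/α: Km,app = 0.155 μM, Vmax,app = 3.34 μM/s.
v = Vmax,app·[S]/(Km,app + [S]) = 3.34 × 2.11/(0.155 + 2.11) = 3.11 μM/s.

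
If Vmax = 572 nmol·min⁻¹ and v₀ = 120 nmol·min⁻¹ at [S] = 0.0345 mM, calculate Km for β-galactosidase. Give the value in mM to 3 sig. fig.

0.130 mM

v/Vmax = 120/572 = 0.2098 = [S]/(Km+[S]).
So Km + [S] = [S]/0.2098 = 0.1645 mM, giving Km = 0.1645 − 0.0345 = 0.130 mM.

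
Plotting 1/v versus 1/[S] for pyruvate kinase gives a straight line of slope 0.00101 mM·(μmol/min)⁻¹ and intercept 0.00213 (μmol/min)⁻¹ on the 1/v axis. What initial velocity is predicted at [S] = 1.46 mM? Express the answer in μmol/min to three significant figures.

354 μmol/min

The y-intercept is 1/Vmax, so Vmax = 1/0.00213 = 469 μmol/min.
The slope is Km/Vmax, so Km = 0.00101 × 469 = 0.474 mM.
Then v = 469 × 1.46/(0.474 + 1.46) = 354 μmol/min.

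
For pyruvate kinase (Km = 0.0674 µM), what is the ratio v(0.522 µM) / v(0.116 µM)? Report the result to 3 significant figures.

Since Vmax cancels, v₂/v₁ = [S]₂(Km+[S]₁) / [S]₁(Km+[S]₂).
= 0.522×(0.0674+0.116) / (0.116×(0.0674+0.522)) = 0.09573/0.06837 = 1.40.

1.40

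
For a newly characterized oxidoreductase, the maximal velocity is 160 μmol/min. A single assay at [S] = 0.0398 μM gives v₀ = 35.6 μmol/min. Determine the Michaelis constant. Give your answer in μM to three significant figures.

0.139 μM

From v = Vmax[S]/(Km+[S]), Km = [S](Vmax − v)/v.
Km = 0.0398 × (160 − 35.6) / 35.6 = 4.951/35.6 = 0.139 μM.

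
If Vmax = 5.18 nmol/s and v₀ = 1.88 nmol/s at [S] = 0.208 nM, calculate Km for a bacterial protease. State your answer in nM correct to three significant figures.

v/Vmax = 1.88/5.18 = 0.3629 = [S]/(Km+[S]).
So Km + [S] = [S]/0.3629 = 0.5731 nM, giving Km = 0.5731 − 0.208 = 0.365 nM.

0.365 nM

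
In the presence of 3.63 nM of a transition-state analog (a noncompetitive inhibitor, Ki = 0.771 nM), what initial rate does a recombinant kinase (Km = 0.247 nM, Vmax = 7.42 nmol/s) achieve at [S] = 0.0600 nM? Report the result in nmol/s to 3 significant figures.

0.254 nmol/s

With α = 1 + [I]/Ki = 1 + 3.63/0.771 = 5.708, the noncompetitive rate law is v = (Vmax/α)·[S] / (Km + [S]).
v = (7.42/5.708)×0.0600 / (0.247 + 0.0600) = 0.07799/0.3070 = 0.254 nmol/s.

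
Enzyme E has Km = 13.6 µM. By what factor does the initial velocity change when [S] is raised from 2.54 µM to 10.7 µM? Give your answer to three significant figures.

2.80

Since Vmax cancels, v₂/v₁ = [S]₂(Km+[S]₁) / [S]₁(Km+[S]₂).
= 10.7×(13.6+2.54) / (2.54×(13.6+10.7)) = 172.7/61.72 = 2.80.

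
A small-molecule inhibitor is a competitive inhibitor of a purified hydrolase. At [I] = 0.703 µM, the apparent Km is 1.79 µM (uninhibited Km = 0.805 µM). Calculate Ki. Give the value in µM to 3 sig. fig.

0.575 µM

Competitive: Km,app = α·Km with α = 1 + [I]/Ki.
α = Km,app/Km = 1.79/0.805 = 2.224.
Ki = [I]/(α − 1) = 0.703/1.224 = 0.575 µM.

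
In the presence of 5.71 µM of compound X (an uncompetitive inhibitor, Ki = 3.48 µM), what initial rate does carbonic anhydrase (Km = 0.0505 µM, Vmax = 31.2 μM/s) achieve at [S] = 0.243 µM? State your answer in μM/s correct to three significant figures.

11.0 μM/s

With α = 1 + [I]/Ki = 1 + 5.71/3.48 = 2.641, the uncompetitive rate law is v = (Vmax/α)·[S] / (Km/α + [S]).
v = (31.2/2.641)×0.243 / (0.0505/2.641 + 0.243) = 2.871/0.2621 = 11.0 μM/s.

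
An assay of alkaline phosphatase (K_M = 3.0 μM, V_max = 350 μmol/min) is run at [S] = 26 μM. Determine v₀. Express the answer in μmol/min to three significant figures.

314 μmol/min

[S]/(Km+[S]) = 26/29.00 = 0.8966, the fractional saturation.
v = 0.8966 × Vmax = 0.8966 × 350 = 314 μmol/min.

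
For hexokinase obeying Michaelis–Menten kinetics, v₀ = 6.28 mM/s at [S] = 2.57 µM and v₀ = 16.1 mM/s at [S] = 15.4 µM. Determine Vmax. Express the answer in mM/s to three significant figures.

23.4 mM/s

In reciprocal form, 1/v = (Km/Vmax)·(1/[S]) + 1/Vmax. The two points give (1/[S], 1/v) = (0.3891, 0.1592) and (0.06494, 0.06211).
Slope = (0.1592 − 0.06211)/(0.3891 − 0.06494) = 0.2996; intercept = 0.1592 − 0.2996×0.3891 = 0.04266.
Vmax = 1/intercept = 23.4 mM/s; Km = slope × Vmax = 0.2996 × 23.4 = 7.02 µM.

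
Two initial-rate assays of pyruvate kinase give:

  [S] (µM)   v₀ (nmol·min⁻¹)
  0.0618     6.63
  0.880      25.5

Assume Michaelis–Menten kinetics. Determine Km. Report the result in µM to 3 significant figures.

0.241 µM

From v = Vmax[S]/(Km+[S]), each point gives Vmax = v(Km+[S])/[S].
Equating: 6.63(Km+0.0618)/0.0618 = 25.5(Km+0.880)/0.880.
107.3·Km + 6.63 = 28.98·Km + 25.5, so (107.3 − 28.98)·Km = 25.5 − 6.63.
Km = 18.87/78.30 = 0.241 µM; then Vmax = 6.63(0.241+0.0618)/0.0618 = 32.5 nmol·min⁻¹.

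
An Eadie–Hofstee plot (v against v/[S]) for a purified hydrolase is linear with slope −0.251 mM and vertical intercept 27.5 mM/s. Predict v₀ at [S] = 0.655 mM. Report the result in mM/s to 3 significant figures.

19.9 mM/s

In the Eadie–Hofstee form v = Vmax − Km·(v/[S]), the slope is −Km and the intercept is Vmax, so Km = 0.251 mM and Vmax = 27.5 mM/s.
v = 27.5 × 0.655/(0.251 + 0.655) = 19.9 mM/s.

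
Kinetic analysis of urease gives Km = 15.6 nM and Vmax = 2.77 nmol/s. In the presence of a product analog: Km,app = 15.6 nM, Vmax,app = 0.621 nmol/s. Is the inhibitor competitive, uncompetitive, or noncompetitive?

noncompetitive

Vmax decreases (2.77 → 0.621 nmol/s) while Km is unchanged — pure noncompetitive inhibition.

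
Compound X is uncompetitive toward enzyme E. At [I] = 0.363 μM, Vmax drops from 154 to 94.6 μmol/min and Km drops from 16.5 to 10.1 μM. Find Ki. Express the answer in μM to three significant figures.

0.578 μM

Uncompetitive: Vmax,app = Vmax/α (and Km,app = Km/α) with α = 1 + [I]/Ki.
α = Vmax/Vmax,app = 154/94.6 = 1.628.
Since α = 1 + [I]/Ki, [I]/Ki = 1.628 − 1 = 0.6279 and Ki = 0.363/0.6279 = 0.578 μM.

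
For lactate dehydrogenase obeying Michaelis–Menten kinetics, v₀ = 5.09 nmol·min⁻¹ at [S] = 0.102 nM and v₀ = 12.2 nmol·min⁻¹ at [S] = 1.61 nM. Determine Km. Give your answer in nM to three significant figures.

In reciprocal form, 1/v = (Km/Vmax)·(1/[S]) + 1/Vmax. The two points give (1/[S], 1/v) = (9.804, 0.1965) and (0.6211, 0.08197).
Slope = (0.1965 − 0.08197)/(9.804 − 0.6211) = 0.01247; intercept = 0.1965 − 0.01247×9.804 = 0.07422.
Vmax = 1/intercept = 13.5 nmol·min⁻¹; Km = slope × Vmax = 0.01247 × 13.5 = 0.168 nM.

0.168 nM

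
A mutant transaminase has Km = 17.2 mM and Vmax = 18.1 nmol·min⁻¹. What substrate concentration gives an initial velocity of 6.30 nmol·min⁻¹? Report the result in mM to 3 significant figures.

9.18 mM

The required fractional saturation is v/Vmax = 6.30/18.1 = 0.3481.
Then [S]/(Km+[S]) = 0.3481 ⇒ [S] = 17.2 × 0.3481/(1 − 0.3481) = 9.18 mM.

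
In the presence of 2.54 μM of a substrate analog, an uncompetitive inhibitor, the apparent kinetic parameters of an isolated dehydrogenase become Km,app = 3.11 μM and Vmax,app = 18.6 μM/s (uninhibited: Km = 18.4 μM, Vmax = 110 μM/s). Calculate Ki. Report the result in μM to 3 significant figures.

0.517 μM

Uncompetitive: Vmax,app = Vmax/α (and Km,app = Km/α) with α = 1 + [I]/Ki.
α = Vmax/Vmax,app = 110/18.6 = 5.914.
Ki = [I]/(α − 1) = 2.54/4.914 = 0.517 μM.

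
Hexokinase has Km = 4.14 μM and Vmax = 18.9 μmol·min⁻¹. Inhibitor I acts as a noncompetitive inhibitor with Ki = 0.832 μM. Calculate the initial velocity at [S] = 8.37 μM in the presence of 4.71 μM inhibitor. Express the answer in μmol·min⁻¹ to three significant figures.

1.90 μmol·min⁻¹

With α = 1 + [I]/Ki = 1 + 4.71/0.832 = 6.661, the noncompetitive rate law is v = (Vmax/α)·[S] / (Km + [S]).
v = (18.9/6.661)×8.37 / (4.14 + 8.37) = 23.75/12.51 = 1.90 μmol·min⁻¹.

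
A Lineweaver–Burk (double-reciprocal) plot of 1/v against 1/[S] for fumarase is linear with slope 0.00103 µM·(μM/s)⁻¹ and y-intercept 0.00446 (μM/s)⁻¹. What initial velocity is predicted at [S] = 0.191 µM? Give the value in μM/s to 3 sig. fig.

The y-intercept is 1/Vmax, so Vmax = 1/0.00446 = 224 μM/s.
The slope is Km/Vmax, so Km = 0.00103 × 224 = 0.231 µM.
Then v = 224 × 0.191/(0.231 + 0.191) = 101 μM/s.

101 μM/s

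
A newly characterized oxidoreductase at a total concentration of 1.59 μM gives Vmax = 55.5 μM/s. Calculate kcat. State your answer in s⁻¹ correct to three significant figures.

kcat = Vmax/[E]total = 55.5 μM/s / 1.59 μM = 34.9 s⁻¹.

34.9 s⁻¹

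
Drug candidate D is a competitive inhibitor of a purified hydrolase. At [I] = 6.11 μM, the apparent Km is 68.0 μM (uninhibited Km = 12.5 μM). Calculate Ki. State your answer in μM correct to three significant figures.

Competitive: Km,app = α·Km with α = 1 + [I]/Ki.
α = Km,app/Km = 68.0/12.5 = 5.440.
Since α = 1 + [I]/Ki, [I]/Ki = 5.440 − 1 = 4.440 and Ki = 6.11/4.440 = 1.38 μM.

1.38 μM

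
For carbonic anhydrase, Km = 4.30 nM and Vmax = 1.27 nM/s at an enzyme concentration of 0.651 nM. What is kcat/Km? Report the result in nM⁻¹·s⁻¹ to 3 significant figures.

0.454 nM⁻¹·s⁻¹

kcat = Vmax/[E]total = 1.27/0.651 = 1.95 s⁻¹.
kcat/Km = 1.95/4.30 = 0.454 nM⁻¹·s⁻¹.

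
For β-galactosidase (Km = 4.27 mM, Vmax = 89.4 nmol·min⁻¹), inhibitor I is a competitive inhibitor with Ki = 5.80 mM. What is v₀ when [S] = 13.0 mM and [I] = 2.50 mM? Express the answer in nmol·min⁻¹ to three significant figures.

60.8 nmol·min⁻¹

α = 1 + [I]/Ki = 1 + 2.50/5.80 = 1.431.
For a competitive inhibitor, Vmax is unchanged and the apparent Km becomes α·Km: Km,app = 6.11 mM, Vmax,app = 89.4 nmol·min⁻¹.
v = Vmax,app·[S]/(Km,app + [S]) = 89.4 × 13.0/(6.11 + 13.0) = 60.8 nmol·min⁻¹.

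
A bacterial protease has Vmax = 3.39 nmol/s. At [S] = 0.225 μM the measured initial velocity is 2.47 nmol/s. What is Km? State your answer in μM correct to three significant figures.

From v = Vmax[S]/(Km+[S]), Km = [S](Vmax − v)/v.
Km = 0.225 × (3.39 − 2.47) / 2.47 = 0.2070/2.47 = 0.0838 μM.

0.0838 μM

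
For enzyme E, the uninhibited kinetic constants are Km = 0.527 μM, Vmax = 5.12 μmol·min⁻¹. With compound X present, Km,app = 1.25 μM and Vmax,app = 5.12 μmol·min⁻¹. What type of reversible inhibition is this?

Km increases (0.527 → 1.25 μM) while Vmax is unchanged — the hallmark of competitive inhibition.

competitive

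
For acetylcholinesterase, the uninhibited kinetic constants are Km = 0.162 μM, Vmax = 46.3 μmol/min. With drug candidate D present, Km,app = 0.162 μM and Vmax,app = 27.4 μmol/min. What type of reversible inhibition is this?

Vmax decreases (46.3 → 27.4 μmol/min) while Km is unchanged — pure noncompetitive inhibition.

noncompetitive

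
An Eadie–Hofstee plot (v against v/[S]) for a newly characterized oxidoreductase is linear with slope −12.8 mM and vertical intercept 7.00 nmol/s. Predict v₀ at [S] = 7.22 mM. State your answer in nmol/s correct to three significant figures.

In the Eadie–Hofstee form v = Vmax − Km·(v/[S]), the slope is −Km and the intercept is Vmax, so Km = 12.8 mM and Vmax = 7.00 nmol/s.
v = 7.00 × 7.22/(12.8 + 7.22) = 2.52 nmol/s.

2.52 nmol/s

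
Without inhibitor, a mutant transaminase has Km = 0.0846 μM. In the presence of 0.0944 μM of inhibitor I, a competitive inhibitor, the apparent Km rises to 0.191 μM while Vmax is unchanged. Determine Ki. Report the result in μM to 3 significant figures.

Competitive: Km,app = α·Km with α = 1 + [I]/Ki.
α = Km,app/Km = 0.191/0.0846 = 2.258.
Since α = 1 + [I]/Ki, [I]/Ki = 2.258 − 1 = 1.258 and Ki = 0.0944/1.258 = 0.0751 μM.

0.0751 μM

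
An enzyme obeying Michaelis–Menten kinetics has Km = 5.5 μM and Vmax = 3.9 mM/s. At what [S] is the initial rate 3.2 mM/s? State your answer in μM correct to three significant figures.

25.1 μM

The required fractional saturation is v/Vmax = 3.2/3.9 = 0.8205.
Then [S]/(Km+[S]) = 0.8205 ⇒ [S] = 5.5 × 0.8205/(1 − 0.8205) = 25.1 μM.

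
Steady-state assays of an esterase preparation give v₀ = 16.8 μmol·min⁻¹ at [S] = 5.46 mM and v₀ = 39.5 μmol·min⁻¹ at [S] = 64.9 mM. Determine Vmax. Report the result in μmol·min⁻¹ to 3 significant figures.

45.1 μmol·min⁻¹

From v = Vmax[S]/(Km+[S]), each point gives Vmax = v(Km+[S])/[S].
Equating: 16.8(Km+5.46)/5.46 = 39.5(Km+64.9)/64.9.
3.077·Km + 16.8 = 0.6086·Km + 39.5, so (3.077 − 0.6086)·Km = 39.5 − 16.8.
Km = 22.70/2.468 = 9.20 mM; then Vmax = 16.8(9.20+5.46)/5.46 = 45.1 μmol·min⁻¹.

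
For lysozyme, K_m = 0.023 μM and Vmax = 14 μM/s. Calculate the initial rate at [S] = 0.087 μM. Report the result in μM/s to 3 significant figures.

v = Vmax·[S]/(Km + [S]) = 14 × 0.087 / (0.023 + 0.087)
  = 1.218 / 0.1100 = 11.1 μM/s.

11.1 μM/s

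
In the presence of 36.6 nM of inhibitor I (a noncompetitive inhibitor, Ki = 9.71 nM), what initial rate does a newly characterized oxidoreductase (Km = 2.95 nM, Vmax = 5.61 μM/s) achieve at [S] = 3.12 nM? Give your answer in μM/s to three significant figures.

α = 1 + [I]/Ki = 1 + 36.6/9.71 = 4.769.
For a noncompetitive inhibitor, Vmax is reduced to Vmax/α while Km is unchanged: Km,app = 2.95 nM, Vmax,app = 1.18 μM/s.
v = Vmax,app·[S]/(Km,app + [S]) = 1.18 × 3.12/(2.95 + 3.12) = 0.605 μM/s.

0.605 μM/s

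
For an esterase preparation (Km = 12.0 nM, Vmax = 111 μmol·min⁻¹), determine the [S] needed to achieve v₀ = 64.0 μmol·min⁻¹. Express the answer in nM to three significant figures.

The required fractional saturation is v/Vmax = 64.0/111 = 0.5766.
Then [S]/(Km+[S]) = 0.5766 ⇒ [S] = 12.0 × 0.5766/(1 − 0.5766) = 16.3 nM.

16.3 nM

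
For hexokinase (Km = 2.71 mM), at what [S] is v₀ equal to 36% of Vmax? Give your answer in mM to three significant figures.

v/Vmax = [S]/(Km+[S]) = 0.36, so [S] = Km·0.36/(1 − 0.36) = 2.71 × 0.5625.
[S] = 1.52 mM.

1.52 mM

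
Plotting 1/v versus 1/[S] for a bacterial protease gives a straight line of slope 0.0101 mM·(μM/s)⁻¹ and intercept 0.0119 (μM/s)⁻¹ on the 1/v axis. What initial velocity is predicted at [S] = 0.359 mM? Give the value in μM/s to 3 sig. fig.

25.0 μM/s

The y-intercept is 1/Vmax, so Vmax = 1/0.0119 = 84.0 μM/s.
The slope is Km/Vmax, so Km = 0.0101 × 84.0 = 0.849 mM.
Then v = 84.0 × 0.359/(0.849 + 0.359) = 25.0 μM/s.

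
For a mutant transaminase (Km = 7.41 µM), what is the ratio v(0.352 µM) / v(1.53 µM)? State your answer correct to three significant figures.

Since Vmax cancels, v₂/v₁ = [S]₂(Km+[S]₁) / [S]₁(Km+[S]₂).
= 0.352×(7.41+1.53) / (1.53×(7.41+0.352)) = 3.147/11.88 = 0.265.

0.265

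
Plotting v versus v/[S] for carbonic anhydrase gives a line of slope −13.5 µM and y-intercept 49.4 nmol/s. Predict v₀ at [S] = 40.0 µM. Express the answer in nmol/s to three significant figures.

36.9 nmol/s

In the Eadie–Hofstee form v = Vmax − Km·(v/[S]), the slope is −Km and the intercept is Vmax, so Km = 13.5 µM and Vmax = 49.4 nmol/s.
v = 49.4 × 40.0/(13.5 + 40.0) = 36.9 nmol/s.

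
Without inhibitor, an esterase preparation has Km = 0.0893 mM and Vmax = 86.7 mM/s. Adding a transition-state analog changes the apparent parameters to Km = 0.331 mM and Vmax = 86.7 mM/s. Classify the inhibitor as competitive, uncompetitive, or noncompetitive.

competitive

Km increases (0.0893 → 0.331 mM) while Vmax is unchanged — the hallmark of competitive inhibition.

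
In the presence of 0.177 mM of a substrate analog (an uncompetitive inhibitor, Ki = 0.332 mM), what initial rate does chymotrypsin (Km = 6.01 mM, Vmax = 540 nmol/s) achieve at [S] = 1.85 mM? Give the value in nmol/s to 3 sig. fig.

α = 1 + [I]/Ki = 1 + 0.177/0.332 = 1.533.
For an uncompetitive inhibitor, both parameters are divided by α, giving Vmax/α and Km/α: Km,app = 3.92 mM, Vmax,app = 352 nmol/s.
v = Vmax,app·[S]/(Km,app + [S]) = 352 × 1.85/(3.92 + 1.85) = 113 nmol/s.

113 nmol/s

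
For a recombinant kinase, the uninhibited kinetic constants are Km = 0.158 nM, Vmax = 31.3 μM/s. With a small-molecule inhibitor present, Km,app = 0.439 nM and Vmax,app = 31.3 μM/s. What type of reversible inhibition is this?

competitive

Km increases (0.158 → 0.439 nM) while Vmax is unchanged — the hallmark of competitive inhibition.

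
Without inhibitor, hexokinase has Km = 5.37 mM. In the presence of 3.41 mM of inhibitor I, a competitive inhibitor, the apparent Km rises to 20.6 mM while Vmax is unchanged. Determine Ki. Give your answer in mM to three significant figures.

1.20 mM

Competitive: Km,app = α·Km with α = 1 + [I]/Ki.
α = Km,app/Km = 20.6/5.37 = 3.836.
Ki = [I]/(α − 1) = 3.41/2.836 = 1.20 mM.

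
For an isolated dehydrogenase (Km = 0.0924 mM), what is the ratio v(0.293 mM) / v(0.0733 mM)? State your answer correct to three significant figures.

Since Vmax cancels, v₂/v₁ = [S]₂(Km+[S]₁) / [S]₁(Km+[S]₂).
= 0.293×(0.0924+0.0733) / (0.0733×(0.0924+0.293)) = 0.04855/0.02825 = 1.72.

1.72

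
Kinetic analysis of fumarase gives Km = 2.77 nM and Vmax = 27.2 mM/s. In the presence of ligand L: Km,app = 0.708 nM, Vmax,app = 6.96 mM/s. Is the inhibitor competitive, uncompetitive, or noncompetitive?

uncompetitive

Both Km and Vmax decrease by the same factor (~3.91-fold) — characteristic of uncompetitive inhibition.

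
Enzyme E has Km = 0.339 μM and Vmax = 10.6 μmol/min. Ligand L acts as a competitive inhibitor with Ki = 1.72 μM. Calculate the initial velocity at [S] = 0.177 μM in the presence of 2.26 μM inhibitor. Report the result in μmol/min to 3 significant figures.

1.95 μmol/min

With α = 1 + [I]/Ki = 1 + 2.26/1.72 = 2.314, the competitive rate law is v = Vmax[S] / (αKm + [S]).
v = 10.6×0.177 / (2.314×0.339 + 0.177) = 1.876/0.9614 = 1.95 μmol/min.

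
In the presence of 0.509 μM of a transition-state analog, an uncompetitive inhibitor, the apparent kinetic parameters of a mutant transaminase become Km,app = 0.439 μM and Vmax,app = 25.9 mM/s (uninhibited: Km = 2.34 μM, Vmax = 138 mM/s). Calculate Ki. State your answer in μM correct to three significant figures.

Uncompetitive: Vmax,app = Vmax/α (and Km,app = Km/α) with α = 1 + [I]/Ki.
α = Vmax/Vmax,app = 138/25.9 = 5.328.
Since α = 1 + [I]/Ki, [I]/Ki = 5.328 − 1 = 4.328 and Ki = 0.509/4.328 = 0.118 μM.

0.118 μM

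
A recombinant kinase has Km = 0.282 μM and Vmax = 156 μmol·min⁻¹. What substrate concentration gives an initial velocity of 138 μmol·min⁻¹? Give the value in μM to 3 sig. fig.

2.16 μM

Rearranging v = Vmax[S]/(Km+[S]) gives [S] = Km·v/(Vmax − v).
[S] = 0.282 × 138 / (156 − 138) = 38.92/18.00 = 2.16 μM.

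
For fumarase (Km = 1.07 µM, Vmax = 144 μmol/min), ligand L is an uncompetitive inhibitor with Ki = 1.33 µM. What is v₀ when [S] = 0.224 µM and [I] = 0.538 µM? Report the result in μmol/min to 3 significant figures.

23.3 μmol/min

α = 1 + [I]/Ki = 1 + 0.538/1.33 = 1.405.
For an uncompetitive inhibitor, both parameters are divided by α, giving Vmax/α and Km/α: Km,app = 0.762 µM, Vmax,app = 103 μmol/min.
v = Vmax,app·[S]/(Km,app + [S]) = 103 × 0.224/(0.762 + 0.224) = 23.3 μmol/min.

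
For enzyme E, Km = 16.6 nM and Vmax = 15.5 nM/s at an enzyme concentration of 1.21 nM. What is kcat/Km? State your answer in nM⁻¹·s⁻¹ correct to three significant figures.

0.772 nM⁻¹·s⁻¹

kcat = Vmax/[E]total = 15.5/1.21 = 12.8 s⁻¹.
kcat/Km = 12.8/16.6 = 0.772 nM⁻¹·s⁻¹.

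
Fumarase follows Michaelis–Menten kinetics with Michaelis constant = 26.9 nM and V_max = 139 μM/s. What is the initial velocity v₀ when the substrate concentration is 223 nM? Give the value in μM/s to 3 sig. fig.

124 μM/s

v = Vmax·[S]/(Km + [S]) = 139 × 223 / (26.9 + 223)
  = 31000 / 249.9 = 124 μM/s.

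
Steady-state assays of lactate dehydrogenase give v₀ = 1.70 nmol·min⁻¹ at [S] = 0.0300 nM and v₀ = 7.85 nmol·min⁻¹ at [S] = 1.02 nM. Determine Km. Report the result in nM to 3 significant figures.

From v = Vmax[S]/(Km+[S]), each point gives Vmax = v(Km+[S])/[S].
Equating: 1.70(Km+0.0300)/0.0300 = 7.85(Km+1.02)/1.02.
56.67·Km + 1.70 = 7.696·Km + 7.85, so (56.67 − 7.696)·Km = 7.85 − 1.70.
Km = 6.150/48.97 = 0.126 nM; then Vmax = 1.70(0.126+0.0300)/0.0300 = 8.82 nmol·min⁻¹.

0.126 nM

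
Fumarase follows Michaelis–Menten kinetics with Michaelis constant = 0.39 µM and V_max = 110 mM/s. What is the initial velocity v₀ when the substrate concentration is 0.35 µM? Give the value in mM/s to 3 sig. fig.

52.0 mM/s

[S]/(Km+[S]) = 0.35/0.7400 = 0.4730, the fractional saturation.
v = 0.4730 × Vmax = 0.4730 × 110 = 52.0 mM/s.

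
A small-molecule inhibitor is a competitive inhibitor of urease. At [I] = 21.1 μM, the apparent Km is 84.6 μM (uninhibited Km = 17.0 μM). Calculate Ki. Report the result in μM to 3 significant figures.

5.31 μM

Competitive: Km,app = α·Km with α = 1 + [I]/Ki.
α = Km,app/Km = 84.6/17.0 = 4.976.
Ki = [I]/(α − 1) = 21.1/3.976 = 5.31 μM.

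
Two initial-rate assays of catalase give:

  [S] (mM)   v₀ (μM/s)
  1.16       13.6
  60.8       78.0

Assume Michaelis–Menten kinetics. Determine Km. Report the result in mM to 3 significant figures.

In reciprocal form, 1/v = (Km/Vmax)·(1/[S]) + 1/Vmax. The two points give (1/[S], 1/v) = (0.8621, 0.07353) and (0.01645, 0.01282).
Slope = (0.07353 − 0.01282)/(0.8621 − 0.01645) = 0.07179; intercept = 0.07353 − 0.07179×0.8621 = 0.01164.
Vmax = 1/intercept = 85.9 μM/s; Km = slope × Vmax = 0.07179 × 85.9 = 6.17 mM.

6.17 mM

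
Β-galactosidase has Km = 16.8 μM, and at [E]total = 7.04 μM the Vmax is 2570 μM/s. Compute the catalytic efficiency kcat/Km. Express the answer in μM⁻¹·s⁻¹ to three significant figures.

21.7 μM⁻¹·s⁻¹

kcat = Vmax/[E]total = 2570/7.04 = 365 s⁻¹.
kcat/Km = 365/16.8 = 21.7 μM⁻¹·s⁻¹.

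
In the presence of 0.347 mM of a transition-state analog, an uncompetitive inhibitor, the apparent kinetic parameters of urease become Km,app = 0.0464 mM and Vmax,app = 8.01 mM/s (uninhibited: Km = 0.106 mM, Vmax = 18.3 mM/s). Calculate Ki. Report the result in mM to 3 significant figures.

Uncompetitive: Vmax,app = Vmax/α (and Km,app = Km/α) with α = 1 + [I]/Ki.
α = Vmax/Vmax,app = 18.3/8.01 = 2.285.
Since α = 1 + [I]/Ki, [I]/Ki = 2.285 − 1 = 1.285 and Ki = 0.347/1.285 = 0.270 mM.

0.270 mM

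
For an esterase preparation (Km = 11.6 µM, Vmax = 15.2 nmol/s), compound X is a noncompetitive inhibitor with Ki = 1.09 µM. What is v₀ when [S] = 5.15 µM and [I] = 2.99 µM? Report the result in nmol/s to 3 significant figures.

With α = 1 + [I]/Ki = 1 + 2.99/1.09 = 3.743, the noncompetitive rate law is v = (Vmax/α)·[S] / (Km + [S]).
v = (15.2/3.743)×5.15 / (11.6 + 5.15) = 20.91/16.75 = 1.25 nmol/s.

1.25 nmol/s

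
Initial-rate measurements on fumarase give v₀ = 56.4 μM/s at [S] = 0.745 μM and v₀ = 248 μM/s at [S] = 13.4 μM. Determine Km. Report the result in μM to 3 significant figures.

3.35 μM

In reciprocal form, 1/v = (Km/Vmax)·(1/[S]) + 1/Vmax. The two points give (1/[S], 1/v) = (1.342, 0.01773) and (0.07463, 0.004032).
Slope = (0.01773 − 0.004032)/(1.342 − 0.07463) = 0.01081; intercept = 0.01773 − 0.01081×1.342 = 0.003226.
Vmax = 1/intercept = 310 μM/s; Km = slope × Vmax = 0.01081 × 310 = 3.35 μM.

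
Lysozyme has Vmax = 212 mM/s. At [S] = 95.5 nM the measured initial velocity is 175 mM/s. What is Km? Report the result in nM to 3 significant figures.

20.2 nM

From v = Vmax[S]/(Km+[S]), Km = [S](Vmax − v)/v.
Km = 95.5 × (212 − 175) / 175 = 3534/175 = 20.2 nM.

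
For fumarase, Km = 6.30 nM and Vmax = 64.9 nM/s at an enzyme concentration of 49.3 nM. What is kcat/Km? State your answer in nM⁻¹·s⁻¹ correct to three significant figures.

0.209 nM⁻¹·s⁻¹

kcat = Vmax/[E]total = 64.9/49.3 = 1.32 s⁻¹.
kcat/Km = 1.32/6.30 = 0.209 nM⁻¹·s⁻¹.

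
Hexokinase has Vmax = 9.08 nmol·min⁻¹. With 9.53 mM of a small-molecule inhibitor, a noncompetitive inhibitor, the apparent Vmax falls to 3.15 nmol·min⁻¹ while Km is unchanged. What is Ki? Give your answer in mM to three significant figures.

5.06 mM

Noncompetitive: Vmax,app = Vmax/α with α = 1 + [I]/Ki.
α = Vmax/Vmax,app = 9.08/3.15 = 2.883.
Ki = [I]/(α − 1) = 9.53/1.883 = 5.06 mM.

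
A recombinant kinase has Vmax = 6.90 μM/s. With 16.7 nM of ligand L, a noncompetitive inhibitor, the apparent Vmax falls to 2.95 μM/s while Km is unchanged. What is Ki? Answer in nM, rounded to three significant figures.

Noncompetitive: Vmax,app = Vmax/α with α = 1 + [I]/Ki.
α = Vmax/Vmax,app = 6.90/2.95 = 2.339.
Since α = 1 + [I]/Ki, [I]/Ki = 2.339 − 1 = 1.339 and Ki = 16.7/1.339 = 12.5 nM.

12.5 nM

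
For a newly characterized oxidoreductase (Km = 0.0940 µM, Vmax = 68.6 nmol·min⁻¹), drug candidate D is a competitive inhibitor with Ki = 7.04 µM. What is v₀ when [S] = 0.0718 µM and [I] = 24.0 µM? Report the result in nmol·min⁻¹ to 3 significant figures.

10.1 nmol·min⁻¹

With α = 1 + [I]/Ki = 1 + 24.0/7.04 = 4.409, the competitive rate law is v = Vmax[S] / (αKm + [S]).
v = 68.6×0.0718 / (4.409×0.0940 + 0.0718) = 4.925/0.4863 = 10.1 nmol·min⁻¹.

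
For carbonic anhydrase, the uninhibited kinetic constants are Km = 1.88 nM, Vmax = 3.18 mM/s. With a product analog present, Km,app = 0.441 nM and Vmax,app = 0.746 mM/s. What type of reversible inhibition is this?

uncompetitive

Both Km and Vmax decrease by the same factor (~4.26-fold) — characteristic of uncompetitive inhibition.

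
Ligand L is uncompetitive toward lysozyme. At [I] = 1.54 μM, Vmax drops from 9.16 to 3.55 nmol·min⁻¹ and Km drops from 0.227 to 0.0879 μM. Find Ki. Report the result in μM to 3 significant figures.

0.975 μM

Uncompetitive: Vmax,app = Vmax/α (and Km,app = Km/α) with α = 1 + [I]/Ki.
α = Vmax/Vmax,app = 9.16/3.55 = 2.580.
Ki = [I]/(α − 1) = 1.54/1.580 = 0.975 μM.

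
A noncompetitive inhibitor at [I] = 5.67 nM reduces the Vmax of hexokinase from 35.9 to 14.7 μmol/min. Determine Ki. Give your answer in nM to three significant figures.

3.93 nM

Noncompetitive: Vmax,app = Vmax/α with α = 1 + [I]/Ki.
α = Vmax/Vmax,app = 35.9/14.7 = 2.442.
Since α = 1 + [I]/Ki, [I]/Ki = 2.442 − 1 = 1.442 and Ki = 5.67/1.442 = 3.93 nM.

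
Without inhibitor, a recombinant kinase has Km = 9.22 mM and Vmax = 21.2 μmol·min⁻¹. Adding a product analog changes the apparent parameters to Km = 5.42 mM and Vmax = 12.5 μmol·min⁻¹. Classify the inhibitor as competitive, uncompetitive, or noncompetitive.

uncompetitive

Both Km and Vmax decrease by the same factor (~1.70-fold) — characteristic of uncompetitive inhibition.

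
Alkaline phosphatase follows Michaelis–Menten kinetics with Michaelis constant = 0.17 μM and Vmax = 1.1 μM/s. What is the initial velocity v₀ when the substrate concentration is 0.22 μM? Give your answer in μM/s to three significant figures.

v = Vmax·[S]/(Km + [S]) = 1.1 × 0.22 / (0.17 + 0.22)
  = 0.2420 / 0.3900 = 0.621 μM/s.

0.621 μM/s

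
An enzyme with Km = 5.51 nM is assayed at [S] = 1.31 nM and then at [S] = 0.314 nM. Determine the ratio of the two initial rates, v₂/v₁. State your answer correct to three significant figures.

Since Vmax cancels, v₂/v₁ = [S]₂(Km+[S]₁) / [S]₁(Km+[S]₂).
= 0.314×(5.51+1.31) / (1.31×(5.51+0.314)) = 2.141/7.629 = 0.281.

0.281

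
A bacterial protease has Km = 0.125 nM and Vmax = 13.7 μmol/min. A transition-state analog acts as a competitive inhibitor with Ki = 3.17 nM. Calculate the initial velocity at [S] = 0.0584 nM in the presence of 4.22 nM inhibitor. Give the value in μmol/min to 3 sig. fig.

With α = 1 + [I]/Ki = 1 + 4.22/3.17 = 2.331, the competitive rate law is v = Vmax[S] / (αKm + [S]).
v = 13.7×0.0584 / (2.331×0.125 + 0.0584) = 0.8001/0.3498 = 2.29 μmol/min.

2.29 μmol/min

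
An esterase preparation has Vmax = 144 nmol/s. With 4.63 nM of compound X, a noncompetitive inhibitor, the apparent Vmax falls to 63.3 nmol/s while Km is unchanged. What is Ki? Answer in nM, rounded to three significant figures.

Noncompetitive: Vmax,app = Vmax/α with α = 1 + [I]/Ki.
α = Vmax/Vmax,app = 144/63.3 = 2.275.
Since α = 1 + [I]/Ki, [I]/Ki = 2.275 − 1 = 1.275 and Ki = 4.63/1.275 = 3.63 nM.

3.63 nM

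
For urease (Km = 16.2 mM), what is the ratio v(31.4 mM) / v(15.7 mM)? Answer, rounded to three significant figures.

The fractional saturations are [S]/(Km+[S]) = 15.7/31.90 = 0.4922 and 31.4/47.60 = 0.6597.
v₂/v₁ is just their ratio: 0.6597/0.4922 = 1.34.

1.34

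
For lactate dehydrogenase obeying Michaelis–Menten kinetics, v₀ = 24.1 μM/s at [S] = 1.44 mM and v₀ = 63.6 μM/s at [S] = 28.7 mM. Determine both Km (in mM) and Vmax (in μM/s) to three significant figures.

From v = Vmax[S]/(Km+[S]), each point gives Vmax = v(Km+[S])/[S].
Equating: 24.1(Km+1.44)/1.44 = 63.6(Km+28.7)/28.7.
16.74·Km + 24.1 = 2.216·Km + 63.6, so (16.74 − 2.216)·Km = 63.6 − 24.1.
Km = 39.50/14.52 = 2.72 mM; then Vmax = 24.1(2.72+1.44)/1.44 = 69.6 μM/s.

Km = 2.72 mM; Vmax = 69.6 μM/s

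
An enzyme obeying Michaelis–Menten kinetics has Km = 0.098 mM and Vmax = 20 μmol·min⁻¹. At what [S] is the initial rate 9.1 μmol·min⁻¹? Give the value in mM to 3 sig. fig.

0.0818 mM

Rearranging v = Vmax[S]/(Km+[S]) gives [S] = Km·v/(Vmax − v).
[S] = 0.098 × 9.1 / (20 − 9.1) = 0.8918/10.90 = 0.0818 mM.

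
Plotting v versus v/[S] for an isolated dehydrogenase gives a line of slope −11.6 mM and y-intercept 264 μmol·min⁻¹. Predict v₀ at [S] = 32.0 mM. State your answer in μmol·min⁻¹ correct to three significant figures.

In the Eadie–Hofstee form v = Vmax − Km·(v/[S]), the slope is −Km and the intercept is Vmax, so Km = 11.6 mM and Vmax = 264 μmol·min⁻¹.
v = 264 × 32.0/(11.6 + 32.0) = 194 μmol·min⁻¹.

194 μmol·min⁻¹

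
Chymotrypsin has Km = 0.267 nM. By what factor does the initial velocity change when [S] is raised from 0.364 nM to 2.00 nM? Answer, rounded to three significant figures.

Since Vmax cancels, v₂/v₁ = [S]₂(Km+[S]₁) / [S]₁(Km+[S]₂).
= 2.00×(0.267+0.364) / (0.364×(0.267+2.00)) = 1.262/0.8252 = 1.53.

1.53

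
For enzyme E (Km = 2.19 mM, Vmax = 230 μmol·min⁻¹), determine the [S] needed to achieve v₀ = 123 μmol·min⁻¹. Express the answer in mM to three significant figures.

2.52 mM

Rearranging v = Vmax[S]/(Km+[S]) gives [S] = Km·v/(Vmax − v).
[S] = 2.19 × 123 / (230 − 123) = 269.4/107.0 = 2.52 mM.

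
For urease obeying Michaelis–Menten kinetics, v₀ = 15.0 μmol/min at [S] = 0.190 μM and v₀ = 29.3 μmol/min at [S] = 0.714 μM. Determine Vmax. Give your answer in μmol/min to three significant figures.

44.8 μmol/min

From v = Vmax[S]/(Km+[S]), each point gives Vmax = v(Km+[S])/[S].
Equating: 15.0(Km+0.190)/0.190 = 29.3(Km+0.714)/0.714.
78.95·Km + 15.0 = 41.04·Km + 29.3, so (78.95 − 41.04)·Km = 29.3 − 15.0.
Km = 14.30/37.91 = 0.377 μM; then Vmax = 15.0(0.377+0.190)/0.190 = 44.8 μmol/min.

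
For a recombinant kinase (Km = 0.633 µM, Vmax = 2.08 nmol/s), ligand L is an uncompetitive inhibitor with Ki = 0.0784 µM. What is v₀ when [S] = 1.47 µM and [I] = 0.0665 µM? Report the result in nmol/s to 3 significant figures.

With α = 1 + [I]/Ki = 1 + 0.0665/0.0784 = 1.848, the uncompetitive rate law is v = (Vmax/α)·[S] / (Km/α + [S]).
v = (2.08/1.848)×1.47 / (0.633/1.848 + 1.47) = 1.654/1.812 = 0.913 nmol/s.

0.913 nmol/s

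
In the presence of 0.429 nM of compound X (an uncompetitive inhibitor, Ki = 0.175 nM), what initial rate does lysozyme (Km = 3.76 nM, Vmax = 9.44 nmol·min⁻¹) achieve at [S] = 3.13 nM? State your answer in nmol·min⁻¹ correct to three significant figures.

With α = 1 + [I]/Ki = 1 + 0.429/0.175 = 3.451, the uncompetitive rate law is v = (Vmax/α)·[S] / (Km/α + [S]).
v = (9.44/3.451)×3.13 / (3.76/3.451 + 3.13) = 8.561/4.219 = 2.03 nmol·min⁻¹.

2.03 nmol·min⁻¹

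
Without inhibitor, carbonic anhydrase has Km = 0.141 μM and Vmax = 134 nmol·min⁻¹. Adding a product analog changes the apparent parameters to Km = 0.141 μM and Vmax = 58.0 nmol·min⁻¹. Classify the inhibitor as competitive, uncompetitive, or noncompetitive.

Vmax decreases (134 → 58.0 nmol·min⁻¹) while Km is unchanged — pure noncompetitive inhibition.

noncompetitive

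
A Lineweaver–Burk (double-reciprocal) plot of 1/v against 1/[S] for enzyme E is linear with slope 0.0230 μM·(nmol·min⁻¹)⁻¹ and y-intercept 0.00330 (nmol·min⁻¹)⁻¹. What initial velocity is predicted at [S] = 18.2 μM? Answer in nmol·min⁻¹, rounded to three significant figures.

The y-intercept is 1/Vmax, so Vmax = 1/0.00330 = 303 nmol·min⁻¹.
The slope is Km/Vmax, so Km = 0.0230 × 303 = 6.97 μM.
Then v = 303 × 18.2/(6.97 + 18.2) = 219 nmol·min⁻¹.

219 nmol·min⁻¹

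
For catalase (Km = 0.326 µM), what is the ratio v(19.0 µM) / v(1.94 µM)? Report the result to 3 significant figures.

1.15

The fractional saturations are [S]/(Km+[S]) = 1.94/2.266 = 0.8561 and 19.0/19.33 = 0.9831.
v₂/v₁ is just their ratio: 0.9831/0.8561 = 1.15.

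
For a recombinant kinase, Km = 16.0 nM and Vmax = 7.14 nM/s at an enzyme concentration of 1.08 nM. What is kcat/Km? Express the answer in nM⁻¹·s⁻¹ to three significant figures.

kcat = Vmax/[E]total = 7.14/1.08 = 6.61 s⁻¹.
kcat/Km = 6.61/16.0 = 0.413 nM⁻¹·s⁻¹.

0.413 nM⁻¹·s⁻¹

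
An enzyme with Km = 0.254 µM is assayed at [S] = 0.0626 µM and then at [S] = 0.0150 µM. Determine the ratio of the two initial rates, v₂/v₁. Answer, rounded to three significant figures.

Since Vmax cancels, v₂/v₁ = [S]₂(Km+[S]₁) / [S]₁(Km+[S]₂).
= 0.0150×(0.254+0.0626) / (0.0626×(0.254+0.0150)) = 0.004749/0.01684 = 0.282.

0.282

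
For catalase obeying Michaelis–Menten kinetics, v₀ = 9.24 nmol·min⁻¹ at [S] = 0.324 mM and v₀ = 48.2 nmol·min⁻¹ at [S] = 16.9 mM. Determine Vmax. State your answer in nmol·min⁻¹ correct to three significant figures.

In reciprocal form, 1/v = (Km/Vmax)·(1/[S]) + 1/Vmax. The two points give (1/[S], 1/v) = (3.086, 0.1082) and (0.05917, 0.02075).
Slope = (0.1082 − 0.02075)/(3.086 − 0.05917) = 0.02890; intercept = 0.1082 − 0.02890×3.086 = 0.01904.
Vmax = 1/intercept = 52.5 nmol·min⁻¹; Km = slope × Vmax = 0.02890 × 52.5 = 1.52 mM.

52.5 nmol·min⁻¹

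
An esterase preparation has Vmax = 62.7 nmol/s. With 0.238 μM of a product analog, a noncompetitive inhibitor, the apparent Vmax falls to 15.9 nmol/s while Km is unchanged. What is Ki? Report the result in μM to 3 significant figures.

0.0809 μM

Noncompetitive: Vmax,app = Vmax/α with α = 1 + [I]/Ki.
α = Vmax/Vmax,app = 62.7/15.9 = 3.943.
Since α = 1 + [I]/Ki, [I]/Ki = 3.943 − 1 = 2.943 and Ki = 0.238/2.943 = 0.0809 μM.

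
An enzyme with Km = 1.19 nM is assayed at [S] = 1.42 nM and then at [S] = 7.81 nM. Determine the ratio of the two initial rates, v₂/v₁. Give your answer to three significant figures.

Since Vmax cancels, v₂/v₁ = [S]₂(Km+[S]₁) / [S]₁(Km+[S]₂).
= 7.81×(1.19+1.42) / (1.42×(1.19+7.81)) = 20.38/12.78 = 1.59.

1.59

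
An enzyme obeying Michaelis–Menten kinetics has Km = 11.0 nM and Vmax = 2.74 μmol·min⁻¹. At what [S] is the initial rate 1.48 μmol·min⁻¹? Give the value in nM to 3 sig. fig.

12.9 nM

Rearranging v = Vmax[S]/(Km+[S]) gives [S] = Km·v/(Vmax − v).
[S] = 11.0 × 1.48 / (2.74 − 1.48) = 16.28/1.260 = 12.9 nM.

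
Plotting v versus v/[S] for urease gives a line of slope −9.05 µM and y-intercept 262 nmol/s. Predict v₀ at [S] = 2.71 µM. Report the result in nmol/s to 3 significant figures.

In the Eadie–Hofstee form v = Vmax − Km·(v/[S]), the slope is −Km and the intercept is Vmax, so Km = 9.05 µM and Vmax = 262 nmol/s.
v = 262 × 2.71/(9.05 + 2.71) = 60.4 nmol/s.

60.4 nmol/s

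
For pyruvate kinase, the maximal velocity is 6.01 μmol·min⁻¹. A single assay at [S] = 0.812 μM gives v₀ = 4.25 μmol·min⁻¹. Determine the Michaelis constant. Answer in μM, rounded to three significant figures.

From v = Vmax[S]/(Km+[S]), Km = [S](Vmax − v)/v.
Km = 0.812 × (6.01 − 4.25) / 4.25 = 1.429/4.25 = 0.336 μM.

0.336 μM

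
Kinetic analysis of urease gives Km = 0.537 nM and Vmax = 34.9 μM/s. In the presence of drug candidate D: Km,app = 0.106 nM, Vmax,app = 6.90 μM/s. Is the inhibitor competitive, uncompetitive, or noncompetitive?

Both Km and Vmax decrease by the same factor (~5.06-fold) — characteristic of uncompetitive inhibition.

uncompetitive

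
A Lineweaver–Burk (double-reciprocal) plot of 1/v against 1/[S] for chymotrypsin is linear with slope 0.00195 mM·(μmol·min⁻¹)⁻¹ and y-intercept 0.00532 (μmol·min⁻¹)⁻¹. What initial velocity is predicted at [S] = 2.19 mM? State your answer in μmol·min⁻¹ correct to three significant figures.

161 μmol·min⁻¹

The y-intercept is 1/Vmax, so Vmax = 1/0.00532 = 188 μmol·min⁻¹.
The slope is Km/Vmax, so Km = 0.00195 × 188 = 0.367 mM.
Then v = 188 × 2.19/(0.367 + 2.19) = 161 μmol·min⁻¹.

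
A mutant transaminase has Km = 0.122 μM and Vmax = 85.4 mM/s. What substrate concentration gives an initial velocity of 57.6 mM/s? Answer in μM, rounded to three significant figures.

0.253 μM

Rearranging v = Vmax[S]/(Km+[S]) gives [S] = Km·v/(Vmax − v).
[S] = 0.122 × 57.6 / (85.4 − 57.6) = 7.027/27.80 = 0.253 μM.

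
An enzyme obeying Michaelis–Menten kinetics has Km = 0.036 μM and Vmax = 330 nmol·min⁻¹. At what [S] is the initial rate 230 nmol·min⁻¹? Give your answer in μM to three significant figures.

Rearranging v = Vmax[S]/(Km+[S]) gives [S] = Km·v/(Vmax − v).
[S] = 0.036 × 230 / (330 − 230) = 8.280/100.0 = 0.0828 μM.

0.0828 μM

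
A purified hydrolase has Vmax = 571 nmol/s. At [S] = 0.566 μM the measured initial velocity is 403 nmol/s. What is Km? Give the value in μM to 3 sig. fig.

0.236 μM

From v = Vmax[S]/(Km+[S]), Km = [S](Vmax − v)/v.
Km = 0.566 × (571 − 403) / 403 = 95.09/403 = 0.236 μM.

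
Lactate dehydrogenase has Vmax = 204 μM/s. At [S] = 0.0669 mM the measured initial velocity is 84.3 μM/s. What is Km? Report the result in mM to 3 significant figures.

0.0950 mM

From v = Vmax[S]/(Km+[S]), Km = [S](Vmax − v)/v.
Km = 0.0669 × (204 − 84.3) / 84.3 = 8.008/84.3 = 0.0950 mM.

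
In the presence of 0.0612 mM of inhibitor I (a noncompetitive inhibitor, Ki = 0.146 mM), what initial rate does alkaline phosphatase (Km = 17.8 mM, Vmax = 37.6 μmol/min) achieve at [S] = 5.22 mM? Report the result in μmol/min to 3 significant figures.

With α = 1 + [I]/Ki = 1 + 0.0612/0.146 = 1.419, the noncompetitive rate law is v = (Vmax/α)·[S] / (Km + [S]).
v = (37.6/1.419)×5.22 / (17.8 + 5.22) = 138.3/23.02 = 6.01 μmol/min.

6.01 μmol/min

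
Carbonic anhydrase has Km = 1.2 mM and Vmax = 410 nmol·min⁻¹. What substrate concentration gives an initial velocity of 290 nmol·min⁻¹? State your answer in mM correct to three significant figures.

The required fractional saturation is v/Vmax = 290/410 = 0.7073.
Then [S]/(Km+[S]) = 0.7073 ⇒ [S] = 1.2 × 0.7073/(1 − 0.7073) = 2.90 mM.

2.90 mM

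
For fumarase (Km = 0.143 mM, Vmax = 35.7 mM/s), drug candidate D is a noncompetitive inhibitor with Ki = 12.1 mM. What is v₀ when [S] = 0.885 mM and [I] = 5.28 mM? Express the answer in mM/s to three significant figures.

With α = 1 + [I]/Ki = 1 + 5.28/12.1 = 1.436, the noncompetitive rate law is v = (Vmax/α)·[S] / (Km + [S]).
v = (35.7/1.436)×0.885 / (0.143 + 0.885) = 22.00/1.028 = 21.4 mM/s.

21.4 mM/s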